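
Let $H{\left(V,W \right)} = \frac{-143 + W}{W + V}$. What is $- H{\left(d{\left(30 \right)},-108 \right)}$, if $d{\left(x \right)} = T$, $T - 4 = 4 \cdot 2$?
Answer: $- \frac{251}{96} \approx -2.6146$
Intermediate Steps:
$T = 12$ ($T = 4 + 4 \cdot 2 = 4 + 8 = 12$)
$d{\left(x \right)} = 12$
$H{\left(V,W \right)} = \frac{-143 + W}{V + W}$
$- H{\left(d{\left(30 \right)},-108 \right)} = - \frac{-143 - 108}{12 - 108} = - \frac{-251}{-96} = - \frac{\left(-1\right) \left(-251\right)}{96} = \left(-1\right) \frac{251}{96} = - \frac{251}{96}$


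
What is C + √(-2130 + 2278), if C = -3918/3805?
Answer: -3918/3805 + 2*√37 ≈ 11.136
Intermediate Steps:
C = -3918/3805 (C = -3918*1/3805 = -3918/3805 ≈ -1.0297)
C + √(-2130 + 2278) = -3918/3805 + √(-2130 + 2278) = -3918/3805 + √148 = -3918/3805 + 2*√37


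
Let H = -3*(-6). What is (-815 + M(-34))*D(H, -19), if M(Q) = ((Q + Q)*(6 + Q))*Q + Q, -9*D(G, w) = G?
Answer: 131170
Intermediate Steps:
H = 18
D(G, w) = -G/9
M(Q) = Q + 2*Q²*(6 + Q) (M(Q) = ((2*Q)*(6 + Q))*Q + Q = (2*Q*(6 + Q))*Q + Q = 2*Q²*(6 + Q) + Q = Q + 2*Q²*(6 + Q))
(-815 + M(-34))*D(H, -19) = (-815 - 34*(1 + 2*(-34)² + 12*(-34)))*(-⅑*18) = (-815 - 34*(1 + 2*1156 - 408))*(-2) = (-815 - 34*(1 + 2312 - 408))*(-2) = (-815 - 34*1905)*(-2) = (-815 - 64770)*(-2) = -65585*(-2) = 131170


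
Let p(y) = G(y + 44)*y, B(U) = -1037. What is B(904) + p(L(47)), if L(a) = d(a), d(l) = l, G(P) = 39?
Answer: 796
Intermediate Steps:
L(a) = a
p(y) = 39*y
B(904) + p(L(47)) = -1037 + 39*47 = -1037 + 1833 = 796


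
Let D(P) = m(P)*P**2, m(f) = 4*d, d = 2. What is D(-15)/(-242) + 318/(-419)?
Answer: -415578/50699 ≈ -8.1970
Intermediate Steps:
m(f) = 8 (m(f) = 4*2 = 8)
D(P) = 8*P**2
D(-15)/(-242) + 318/(-419) = (8*(-15)**2)/(-242) + 318/(-419) = (8*225)*(-1/242) + 318*(-1/419) = 1800*(-1/242) - 318/419 = -900/121 - 318/419 = -415578/50699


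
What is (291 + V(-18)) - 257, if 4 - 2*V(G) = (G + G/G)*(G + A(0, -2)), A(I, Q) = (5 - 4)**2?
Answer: -217/2 ≈ -108.50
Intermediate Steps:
A(I, Q) = 1 (A(I, Q) = 1**2 = 1)
V(G) = 2 - (1 + G)**2/2 (V(G) = 2 - (G + G/G)*(G + 1)/2 = 2 - (G + 1)*(1 + G)/2 = 2 - (1 + G)*(1 + G)/2 = 2 - (1 + G)**2/2)
(291 + V(-18)) - 257 = (291 + (3/2 - 1*(-18) - 1/2*(-18)**2)) - 257 = (291 + (3/2 + 18 - 1/2*324)) - 257 = (291 + (3/2 + 18 - 162)) - 257 = (291 - 285/2) - 257 = 297/2 - 257 = -217/2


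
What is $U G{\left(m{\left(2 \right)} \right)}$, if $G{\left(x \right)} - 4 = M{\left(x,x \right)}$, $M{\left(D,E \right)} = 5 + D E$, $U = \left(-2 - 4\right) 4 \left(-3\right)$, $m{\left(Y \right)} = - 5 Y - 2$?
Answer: $11016$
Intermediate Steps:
$m{\left(Y \right)} = -2 - 5 Y$
$U = 72$ ($U = \left(-6\right) 4 \left(-3\right) = \left(-24\right) \left(-3\right) = 72$)
$G{\left(x \right)} = 9 + x^{2}$ ($G{\left(x \right)} = 4 + \left(5 + x x\right) = 4 + \left(5 + x^{2}\right) = 9 + x^{2}$)
$U G{\left(m{\left(2 \right)} \right)} = 72 \left(9 + \left(-2 - 10\right)^{2}\right) = 72 \left(9 + \left(-12\right)^{2}\right) = 72 \left(9 + 144\right) = 72 \cdot 153 = 11016$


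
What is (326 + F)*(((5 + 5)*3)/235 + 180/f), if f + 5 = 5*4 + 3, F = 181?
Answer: 241332/47 ≈ 5134.7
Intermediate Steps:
f = 18 (f = -5 + (5*4 + 3) = -5 + (20 + 3) = -5 + 23 = 18)
(326 + F)*(((5 + 5)*3)/235 + 180/f) = (326 + 181)*(((5 + 5)*3)/235 + 180/18) = 507*((10*3)*(1/235) + 180*(1/18)) = 507*(30*(1/235) + 10) = 507*(6/47 + 10) = 507*(476/47) = 241332/47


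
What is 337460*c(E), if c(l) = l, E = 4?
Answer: 1349840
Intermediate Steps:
337460*c(E) = 337460*4 = 1349840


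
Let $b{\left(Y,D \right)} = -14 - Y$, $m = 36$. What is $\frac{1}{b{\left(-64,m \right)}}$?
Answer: $\frac{1}{50} \approx 0.02$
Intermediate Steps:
$\frac{1}{b{\left(-64,m \right)}} = \frac{1}{-14 - -64} = \frac{1}{-14 + 64} = \frac{1}{50}$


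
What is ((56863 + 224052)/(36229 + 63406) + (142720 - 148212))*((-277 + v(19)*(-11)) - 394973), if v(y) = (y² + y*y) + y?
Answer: 44125171646301/19927 ≈ 2.2143e+9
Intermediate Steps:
v(y) = y + 2*y² (v(y) = (y² + y²) + y = 2*y² + y = y + 2*y²)
((56863 + 224052)/(36229 + 63406) + (142720 - 148212))*((-277 + v(19)*(-11)) - 394973) = ((56863 + 224052)/(36229 + 63406) + (142720 - 148212))*((-277 + (19*(1 + 2*19))*(-11)) - 394973) = (280915/99635 - 5492)*((-277 + (19*(1 + 38))*(-11)) - 394973) = (280915*(1/99635) - 5492)*((-277 + (19*39)*(-11)) - 394973) = (56183/19927 - 5492)*((-277 + 741*(-11)) - 394973) = -109382901*((-277 - 8151) - 394973)/19927 = -109382901*(-8428 - 394973)/19927 = -109382901/19927*(-403401) = 44125171646301/19927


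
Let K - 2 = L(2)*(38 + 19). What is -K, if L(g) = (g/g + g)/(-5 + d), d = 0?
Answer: 161/5 ≈ 32.200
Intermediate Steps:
L(g) = -⅕ - g/5 (L(g) = (g/g + g)/(-5 + 0) = (1 + g)/(-5) = (1 + g)*(-⅕) = -⅕ - g/5)
K = -161/5 (K = 2 + (-⅕ - ⅕*2)*(38 + 19) = 2 + (-⅕ - ⅖)*57 = 2 - ⅗*57 = 2 - 171/5 = -161/5 ≈ -32.200)
-K = -1*(-161/5) = 161/5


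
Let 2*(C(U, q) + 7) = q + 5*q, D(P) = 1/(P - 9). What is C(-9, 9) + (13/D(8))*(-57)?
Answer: 761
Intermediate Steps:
D(P) = 1/(-9 + P)
C(U, q) = -7 + 3*q (C(U, q) = -7 + (q + 5*q)/2 = -7 + (6*q)/2 = -7 + 3*q)
C(-9, 9) + (13/D(8))*(-57) = (-7 + 3*9) + (13/(1/(-9 + 8)))*(-57) = (-7 + 27) + (13/(1/(-1)))*(-57) = 20 + (13/(-1))*(-57) = 20 + (13*(-1))*(-57) = 20 - 13*(-57) = 20 + 741 = 761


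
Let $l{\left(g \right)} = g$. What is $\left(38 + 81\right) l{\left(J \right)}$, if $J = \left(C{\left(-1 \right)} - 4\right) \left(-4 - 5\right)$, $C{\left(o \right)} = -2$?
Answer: $6426$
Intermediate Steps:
$J = 54$ ($J = \left(-2 - 4\right) \left(-4 - 5\right) = \left(-6\right) \left(-9\right) = 54$)
$\left(38 + 81\right) l{\left(J \right)} = \left(38 + 81\right) 54 = 119 \cdot 54 = 6426$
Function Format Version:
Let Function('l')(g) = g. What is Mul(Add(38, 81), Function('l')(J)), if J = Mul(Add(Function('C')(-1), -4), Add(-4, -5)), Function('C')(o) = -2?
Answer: 6426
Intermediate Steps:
J = 54 (J = Mul(Add(-2, -4), Add(-4, -5)) = Mul(-6, -9) = 54)
Mul(Add(38, 81), Function('l')(J)) = Mul(Add(38, 81), 54) = Mul(119, 54) = 6426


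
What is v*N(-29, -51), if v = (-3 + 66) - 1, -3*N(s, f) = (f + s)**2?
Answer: -396800/3 ≈ -1.3227e+5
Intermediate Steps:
N(s, f) = -(f + s)**2/3
v = 62 (v = 63 - 1 = 62)
v*N(-29, -51) = 62*(-(-51 - 29)**2/3) = 62*(-1/3*(-80)**2) = 62*(-1/3*6400) = 62*(-6400/3) = -396800/3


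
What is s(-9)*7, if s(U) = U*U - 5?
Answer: 532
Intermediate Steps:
s(U) = -5 + U² (s(U) = U² - 5 = -5 + U²)
s(-9)*7 = (-5 + (-9)²)*7 = (-5 + 81)*7 = 76*7 = 532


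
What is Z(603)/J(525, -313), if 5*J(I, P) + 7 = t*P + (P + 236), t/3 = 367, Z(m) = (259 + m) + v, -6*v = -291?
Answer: -3035/229798 ≈ -0.013207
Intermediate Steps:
v = 97/2 (v = -1/6*(-291) = 97/2 ≈ 48.500)
Z(m) = 615/2 + m (Z(m) = (259 + m) + 97/2 = 615/2 + m)
t = 1101 (t = 3*367 = 1101)
J(I, P) = 229/5 + 1102*P/5 (J(I, P) = -7/5 + (1101*P + (P + 236))/5 = -7/5 + (1101*P + (236 + P))/5 = -7/5 + (236 + 1102*P)/5 = -7/5 + (236/5 + 1102*P/5) = 229/5 + 1102*P/5)
Z(603)/J(525, -313) = (615/2 + 603)/(229/5 + (1102/5)*(-313)) = 1821/(2*(229/5 - 344926/5)) = 1821/(2*(-344697/5)) = (1821/2)*(-5/344697) = -3035/229798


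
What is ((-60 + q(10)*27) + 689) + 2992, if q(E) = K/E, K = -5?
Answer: 7215/2 ≈ 3607.5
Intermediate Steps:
q(E) = -5/E
((-60 + q(10)*27) + 689) + 2992 = ((-60 - 5/10*27) + 689) + 2992 = ((-60 - 5*⅒*27) + 689) + 2992 = ((-60 - ½*27) + 689) + 2992 = ((-60 - 27/2) + 689) + 2992 = (-147/2 + 689) + 2992 = 1231/2 + 2992 = 7215/2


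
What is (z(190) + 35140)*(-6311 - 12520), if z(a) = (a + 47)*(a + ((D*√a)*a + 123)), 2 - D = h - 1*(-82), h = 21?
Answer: -2058623751 + 85643952930*√190 ≈ 1.1785e+12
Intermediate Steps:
D = -101 (D = 2 - (21 - 1*(-82)) = 2 - (21 + 82) = 2 - 1*103 = 2 - 103 = -101)
z(a) = (47 + a)*(123 + a - 101*a^(3/2)) (z(a) = (a + 47)*(a + ((-101*√a)*a + 123)) = (47 + a)*(a + (-101*a^(3/2) + 123)) = (47 + a)*(a + (123 - 101*a^(3/2))) = (47 + a)*(123 + a - 101*a^(3/2)))
(z(190) + 35140)*(-6311 - 12520) = ((5781 + 190² - 901930*√190 - 3646100*√190 + 170*190) + 35140)*(-6311 - 12520) = ((5781 + 36100 - 901930*√190 - 3646100*√190 + 32300) + 35140)*(-18831) = ((74181 - 4548030*√190) + 35140)*(-18831) = (109321 - 4548030*√190)*(-18831) = -2058623751 + 85643952930*√190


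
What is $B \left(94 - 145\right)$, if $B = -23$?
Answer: $1173$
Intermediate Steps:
$B \left(94 - 145\right) = - 23 \left(94 - 145\right) = \left(-23\right) \left(-51\right) = 1173$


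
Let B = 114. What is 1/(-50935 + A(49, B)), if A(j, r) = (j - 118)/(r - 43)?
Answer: -71/3616454 ≈ -1.9632e-5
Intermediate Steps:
A(j, r) = (-118 + j)/(-43 + r)
1/(-50935 + A(49, B)) = 1/(-50935 + (-118 + 49)/(-43 + 114)) = 1/(-50935 - 69/71) = 1/(-3616454/71) = -71/3616454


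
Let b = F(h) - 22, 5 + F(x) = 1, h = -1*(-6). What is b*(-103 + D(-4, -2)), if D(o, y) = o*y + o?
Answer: 2574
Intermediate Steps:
h = 6
F(x) = -4 (F(x) = -5 + 1 = -4)
D(o, y) = o + o*y
b = -26 (b = -4 - 22 = -26)
b*(-103 + D(-4, -2)) = -26*(-103 - 4*(1 - 2)) = -26*(-103 - 4*(-1)) = -26*(-103 + 4) = -26*(-99) = 2574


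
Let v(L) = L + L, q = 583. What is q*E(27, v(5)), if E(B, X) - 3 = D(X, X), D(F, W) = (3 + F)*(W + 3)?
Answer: 100276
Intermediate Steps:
D(F, W) = (3 + F)*(3 + W)
v(L) = 2*L
E(B, X) = 12 + X**2 + 6*X (E(B, X) = 3 + (9 + 3*X + 3*X + X*X) = 3 + (9 + 3*X + 3*X + X**2) = 3 + (9 + X**2 + 6*X) = 12 + X**2 + 6*X)
q*E(27, v(5)) = 583*(12 + (2*5)**2 + 6*(2*5)) = 583*(12 + 10**2 + 6*10) = 583*(12 + 100 + 60) = 583*172 = 100276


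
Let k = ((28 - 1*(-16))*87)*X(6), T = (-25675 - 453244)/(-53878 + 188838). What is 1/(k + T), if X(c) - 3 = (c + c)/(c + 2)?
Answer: 19280/332048863 ≈ 5.8064e-5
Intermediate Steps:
X(c) = 3 + 2*c/(2 + c) (X(c) = 3 + (c + c)/(c + 2) = 3 + (2*c)/(2 + c) = 3 + 2*c/(2 + c))
T = -68417/19280 (T = -478919/134960 = -478919*1/134960 = -68417/19280 ≈ -3.5486)
k = 17226 (k = ((28 - 1*(-16))*87)*((6 + 5*6)/(2 + 6)) = ((28 + 16)*87)*((6 + 30)/8) = (44*87)*((1/8)*36) = 3828*(9/2) = 17226)
1/(k + T) = 1/(17226 - 68417/19280) = 1/(332048863/19280) = 19280/332048863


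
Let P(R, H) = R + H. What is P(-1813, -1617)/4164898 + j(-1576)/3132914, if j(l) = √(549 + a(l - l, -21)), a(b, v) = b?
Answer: -1715/2082449 + 3*√61/3132914 ≈ -0.00081607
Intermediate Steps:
P(R, H) = H + R
j(l) = 3*√61 (j(l) = √(549 + (l - l)) = √(549 + 0) = √549 = 3*√61)
P(-1813, -1617)/4164898 + j(-1576)/3132914 = (-1617 - 1813)/4164898 + (3*√61)/3132914 = -3430*1/4164898 + (3*√61)*(1/3132914) = -1715/2082449 + 3*√61/3132914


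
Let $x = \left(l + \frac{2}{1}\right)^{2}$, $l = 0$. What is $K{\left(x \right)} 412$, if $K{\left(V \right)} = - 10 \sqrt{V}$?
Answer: $-8240$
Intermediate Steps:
$x = 4$ ($x = \left(0 + \frac{2}{1}\right)^{2} = \left(0 + 2 \cdot 1\right)^{2} = \left(0 + 2\right)^{2} = 2^{2} = 4$)
$K{\left(x \right)} 412 = - 10 \sqrt{4} \cdot 412 = \left(-10\right) 2 \cdot 412 = \left(-20\right) 412 = -8240$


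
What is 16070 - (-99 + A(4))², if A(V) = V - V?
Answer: 6269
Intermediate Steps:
A(V) = 0
16070 - (-99 + A(4))² = 16070 - (-99 + 0)² = 16070 - 1*(-99)² = 16070 - 1*9801 = 16070 - 9801 = 6269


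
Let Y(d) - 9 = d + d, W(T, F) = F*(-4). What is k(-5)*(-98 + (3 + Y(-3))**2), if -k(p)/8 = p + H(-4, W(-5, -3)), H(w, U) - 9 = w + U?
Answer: 5952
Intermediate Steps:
W(T, F) = -4*F
Y(d) = 9 + 2*d (Y(d) = 9 + (d + d) = 9 + 2*d)
H(w, U) = 9 + U + w (H(w, U) = 9 + (w + U) = 9 + (U + w) = 9 + U + w)
k(p) = -136 - 8*p (k(p) = -8*(p + (9 - 4*(-3) - 4)) = -8*(p + (9 + 12 - 4)) = -8*(p + 17) = -8*(17 + p) = -136 - 8*p)
k(-5)*(-98 + (3 + Y(-3))**2) = (-136 - 8*(-5))*(-98 + (3 + (9 + 2*(-3)))**2) = (-136 + 40)*(-98 + (3 + (9 - 6))**2) = -96*(-98 + (3 + 3)**2) = -96*(-98 + 6**2) = -96*(-98 + 36) = -96*(-62) = 5952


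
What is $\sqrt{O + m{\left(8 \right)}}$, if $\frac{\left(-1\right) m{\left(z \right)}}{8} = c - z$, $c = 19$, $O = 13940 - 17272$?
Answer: $6 i \sqrt{95} \approx 58.481 i$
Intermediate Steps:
$O = -3332$
$m{\left(z \right)} = -152 + 8 z$ ($m{\left(z \right)} = - 8 \left(19 - z\right) = -152 + 8 z$)
$\sqrt{O + m{\left(8 \right)}} = \sqrt{-3332 + \left(-152 + 8 \cdot 8\right)} = \sqrt{-3332 + \left(-152 + 64\right)} = \sqrt{-3332 - 88} = \sqrt{-3420} = 6 i \sqrt{95}$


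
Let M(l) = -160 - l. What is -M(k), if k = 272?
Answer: 432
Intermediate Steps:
-M(k) = -(-160 - 1*272) = -(-160 - 272) = -1*(-432) = 432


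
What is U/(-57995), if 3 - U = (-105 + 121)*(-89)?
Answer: -1427/57995 ≈ -0.024606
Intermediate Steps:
U = 1427 (U = 3 - (-105 + 121)*(-89) = 3 - 16*(-89) = 3 - 1*(-1424) = 3 + 1424 = 1427)
U/(-57995) = 1427/(-57995) = 1427*(-1/57995) = -1427/57995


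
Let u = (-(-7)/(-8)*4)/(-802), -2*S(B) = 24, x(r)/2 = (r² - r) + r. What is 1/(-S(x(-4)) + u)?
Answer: 1604/19255 ≈ 0.083303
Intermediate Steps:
x(r) = 2*r² (x(r) = 2*((r² - r) + r) = 2*r²)
S(B) = -12 (S(B) = -½*24 = -12)
u = 7/1604 (u = (-(-7)*(-1)/8*4)*(-1/802) = (-1*7/8*4)*(-1/802) = -7/8*4*(-1/802) = -7/2*(-1/802) = 7/1604 ≈ 0.0043641)
1/(-S(x(-4)) + u) = 1/(-1*(-12) + 7/1604) = 1/(12 + 7/1604) = 1/(19255/1604) = 1604/19255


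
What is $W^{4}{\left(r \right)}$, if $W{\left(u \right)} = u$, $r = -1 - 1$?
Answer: $16$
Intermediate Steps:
$r = -2$
$W^{4}{\left(r \right)} = \left(-2\right)^{4} = 16$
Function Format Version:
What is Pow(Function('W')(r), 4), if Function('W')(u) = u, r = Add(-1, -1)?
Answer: 16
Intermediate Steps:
r = -2
Pow(Function('W')(r), 4) = Pow(-2, 4) = 16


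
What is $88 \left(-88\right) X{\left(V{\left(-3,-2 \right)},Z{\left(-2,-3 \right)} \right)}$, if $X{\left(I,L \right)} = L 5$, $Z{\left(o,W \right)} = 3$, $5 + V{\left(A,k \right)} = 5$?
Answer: $-116160$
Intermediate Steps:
$V{\left(A,k \right)} = 0$ ($V{\left(A,k \right)} = -5 + 5 = 0$)
$X{\left(I,L \right)} = 5 L$
$88 \left(-88\right) X{\left(V{\left(-3,-2 \right)},Z{\left(-2,-3 \right)} \right)} = 88 \left(-88\right) 5 \cdot 3 = \left(-7744\right) 15 = -116160$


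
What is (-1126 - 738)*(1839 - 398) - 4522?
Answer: -2690546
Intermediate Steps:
(-1126 - 738)*(1839 - 398) - 4522 = -1864*1441 - 4522 = -2686024 - 4522 = -2690546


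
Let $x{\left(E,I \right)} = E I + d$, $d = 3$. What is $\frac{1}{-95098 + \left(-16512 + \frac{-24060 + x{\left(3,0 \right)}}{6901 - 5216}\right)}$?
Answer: $- \frac{1685}{188086907} \approx -8.9586 \cdot 10^{-6}$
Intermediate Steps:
$x{\left(E,I \right)} = 3 + E I$ ($x{\left(E,I \right)} = E I + 3 = 3 + E I$)
$\frac{1}{-95098 + \left(-16512 + \frac{-24060 + x{\left(3,0 \right)}}{6901 - 5216}\right)} = \frac{1}{-95098 - \left(16512 - \frac{-24060 + \left(3 + 3 \cdot 0\right)}{6901 - 5216}\right)} = \frac{1}{-95098 - \left(16512 - \frac{-24060 + \left(3 + 0\right)}{1685}\right)} = \frac{1}{-95098 - \left(16512 - \left(-24060 + 3\right) \frac{1}{1685}\right)} = \frac{1}{-95098 - \frac{27846777}{1685}} = \frac{1}{- \frac{188086907}{1685}} = - \frac{1685}{188086907}$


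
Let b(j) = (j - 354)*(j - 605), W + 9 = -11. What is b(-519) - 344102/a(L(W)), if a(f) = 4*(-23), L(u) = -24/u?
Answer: 45309643/46 ≈ 9.8499e+5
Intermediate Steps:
W = -20 (W = -9 - 11 = -20)
b(j) = (-605 + j)*(-354 + j) (b(j) = (-354 + j)*(-605 + j) = (-605 + j)*(-354 + j))
a(f) = -92
b(-519) - 344102/a(L(W)) = (214170 + (-519)² - 959*(-519)) - 344102/(-92) = (214170 + 269361 + 497721) - 344102*(-1)/92 = 981252 - 1*(-172051/46) = 981252 + 172051/46 = 45309643/46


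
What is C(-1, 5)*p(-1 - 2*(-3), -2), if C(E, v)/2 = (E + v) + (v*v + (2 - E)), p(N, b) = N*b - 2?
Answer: -768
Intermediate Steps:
p(N, b) = -2 + N*b
C(E, v) = 4 + 2*v + 2*v² (C(E, v) = 2*((E + v) + (v*v + (2 - E))) = 2*((E + v) + (v² + (2 - E))) = 2*((E + v) + (2 + v² - E)) = 2*(2 + v + v²) = 4 + 2*v + 2*v²)
C(-1, 5)*p(-1 - 2*(-3), -2) = (4 + 2*5 + 2*5²)*(-2 + (-1 - 2*(-3))*(-2)) = (4 + 10 + 2*25)*(-2 + (-1 + 6)*(-2)) = (4 + 10 + 50)*(-2 + 5*(-2)) = 64*(-2 - 10) = 64*(-12) = -768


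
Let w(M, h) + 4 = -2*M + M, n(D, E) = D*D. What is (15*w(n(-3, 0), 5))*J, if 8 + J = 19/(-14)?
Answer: 25545/14 ≈ 1824.6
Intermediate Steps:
n(D, E) = D²
w(M, h) = -4 - M (w(M, h) = -4 + (-2*M + M) = -4 - M)
J = -131/14 (J = -8 + 19/(-14) = -8 + 19*(-1/14) = -8 - 19/14 = -131/14 ≈ -9.3571)
(15*w(n(-3, 0), 5))*J = (15*(-4 - 1*(-3)²))*(-131/14) = (15*(-4 - 1*9))*(-131/14) = (15*(-4 - 9))*(-131/14) = (15*(-13))*(-131/14) = -195*(-131/14) = 25545/14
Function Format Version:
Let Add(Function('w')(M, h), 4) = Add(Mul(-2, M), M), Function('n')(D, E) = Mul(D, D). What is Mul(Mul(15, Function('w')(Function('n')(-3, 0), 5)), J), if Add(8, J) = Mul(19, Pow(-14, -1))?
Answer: Rational(25545, 14) ≈ 1824.6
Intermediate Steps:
Function('n')(D, E) = Pow(D, 2)
Function('w')(M, h) = Add(-4, Mul(-1, M)) (Function('w')(M, h) = Add(-4, Add(Mul(-2, M), M)) = Add(-4, Mul(-1, M)))
J = Rational(-131, 14) (J = Add(-8, Mul(19, Pow(-14, -1))) = Add(-8, Mul(19, Rational(-1, 14))) = Add(-8, Rational(-19, 14)) = Rational(-131, 14) ≈ -9.3571)
Mul(Mul(15, Function('w')(Function('n')(-3, 0), 5)), J) = Mul(Mul(15, Add(-4, Mul(-1, Pow(-3, 2)))), Rational(-131, 14)) = Mul(Mul(15, Add(-4, Mul(-1, 9))), Rational(-131, 14)) = Mul(Mul(15, Add(-4, -9)), Rational(-131, 14)) = Mul(Mul(15, -13), Rational(-131, 14)) = Mul(-195, Rational(-131, 14)) = Rational(25545, 14)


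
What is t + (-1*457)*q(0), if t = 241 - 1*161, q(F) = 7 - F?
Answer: -3119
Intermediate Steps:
t = 80 (t = 241 - 161 = 80)
t + (-1*457)*q(0) = 80 + (-1*457)*(7 - 1*0) = 80 - 457*(7 + 0) = 80 - 457*7 = 80 - 3199 = -3119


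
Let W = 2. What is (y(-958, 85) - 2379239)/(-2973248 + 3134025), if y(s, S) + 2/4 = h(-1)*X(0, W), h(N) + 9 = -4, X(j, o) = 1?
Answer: -4758505/321554 ≈ -14.798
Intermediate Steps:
h(N) = -13 (h(N) = -9 - 4 = -13)
y(s, S) = -27/2 (y(s, S) = -1/2 - 13*1 = -1/2 - 13 = -27/2)
(y(-958, 85) - 2379239)/(-2973248 + 3134025) = (-27/2 - 2379239)/(-2973248 + 3134025) = -4758505/2/160777 = -4758505/2*1/160777 = -4758505/321554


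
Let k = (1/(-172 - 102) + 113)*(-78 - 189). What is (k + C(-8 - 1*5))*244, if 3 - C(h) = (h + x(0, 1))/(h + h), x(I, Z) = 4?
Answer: -13109653716/1781 ≈ -7.3608e+6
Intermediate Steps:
k = -8266587/274 (k = (1/(-274) + 113)*(-267) = (-1/274 + 113)*(-267) = (30961/274)*(-267) = -8266587/274 ≈ -30170.)
C(h) = 3 - (4 + h)/(2*h) (C(h) = 3 - (h + 4)/(h + h) = 3 - (4 + h)/(2*h))
(k + C(-8 - 1*5))*244 = (-8266587/274 + (5/2 - 2/(-8 - 1*5)))*244 = (-8266587/274 + (5/2 - 2/(-8 - 5)))*244 = (-8266587/274 + (5/2 - 2/(-13)))*244 = (-8266587/274 + (5/2 - 2*(-1/13)))*244 = (-8266587/274 + (5/2 + 2/13))*244 = (-8266587/274 + 69/26)*244 = -53728089/1781*244 = -13109653716/1781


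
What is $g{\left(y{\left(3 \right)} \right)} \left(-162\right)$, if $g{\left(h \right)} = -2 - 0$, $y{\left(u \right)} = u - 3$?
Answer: $324$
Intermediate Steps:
$y{\left(u \right)} = -3 + u$
$g{\left(h \right)} = -2$ ($g{\left(h \right)} = -2 + 0 = -2$)
$g{\left(y{\left(3 \right)} \right)} \left(-162\right) = \left(-2\right) \left(-162\right) = 324$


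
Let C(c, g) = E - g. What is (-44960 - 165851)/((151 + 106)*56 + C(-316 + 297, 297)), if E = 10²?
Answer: -210811/14195 ≈ -14.851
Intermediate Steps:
E = 100
C(c, g) = 100 - g
(-44960 - 165851)/((151 + 106)*56 + C(-316 + 297, 297)) = (-44960 - 165851)/((151 + 106)*56 + (100 - 1*297)) = -210811/(257*56 + (100 - 297)) = -210811/(14392 - 197) = -210811/14195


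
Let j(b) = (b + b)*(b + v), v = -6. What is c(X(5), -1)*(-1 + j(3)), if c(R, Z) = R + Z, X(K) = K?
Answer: -76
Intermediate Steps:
j(b) = 2*b*(-6 + b) (j(b) = (b + b)*(b - 6) = (2*b)*(-6 + b) = 2*b*(-6 + b))
c(X(5), -1)*(-1 + j(3)) = (5 - 1)*(-1 + 2*3*(-6 + 3)) = 4*(-1 + 2*3*(-3)) = 4*(-1 - 18) = 4*(-19) = -76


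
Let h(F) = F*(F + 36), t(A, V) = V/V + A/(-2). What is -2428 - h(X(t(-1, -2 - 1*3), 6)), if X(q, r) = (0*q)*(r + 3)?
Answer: -2428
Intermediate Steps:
t(A, V) = 1 - A/2 (t(A, V) = 1 + A*(-1/2) = 1 - A/2)
X(q, r) = 0 (X(q, r) = 0*(3 + r) = 0)
h(F) = F*(36 + F)
-2428 - h(X(t(-1, -2 - 1*3), 6)) = -2428 - 0*(36 + 0) = -2428 - 0*36 = -2428 - 1*0 = -2428 + 0 = -2428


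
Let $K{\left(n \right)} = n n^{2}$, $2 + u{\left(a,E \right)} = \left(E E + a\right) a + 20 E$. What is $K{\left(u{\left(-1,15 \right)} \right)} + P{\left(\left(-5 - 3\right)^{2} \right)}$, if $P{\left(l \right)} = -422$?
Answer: $404802$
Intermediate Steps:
$u{\left(a,E \right)} = -2 + 20 E + a \left(a + E^{2}\right)$ ($u{\left(a,E \right)} = -2 + \left(\left(E E + a\right) a + 20 E\right) = -2 + \left(\left(E^{2} + a\right) a + 20 E\right) = -2 + \left(\left(a + E^{2}\right) a + 20 E\right) = -2 + \left(a \left(a + E^{2}\right) + 20 E\right) = -2 + \left(20 E + a \left(a + E^{2}\right)\right) = -2 + 20 E + a \left(a + E^{2}\right)$)
$K{\left(n \right)} = n^{3}$
$K{\left(u{\left(-1,15 \right)} \right)} + P{\left(\left(-5 - 3\right)^{2} \right)} = \left(-2 + \left(-1\right)^{2} + 20 \cdot 15 - 15^{2}\right)^{3} - 422 = \left(-2 + 1 + 300 - 225\right)^{3} - 422 = 74^{3} - 422 = 405224 - 422 = 404802$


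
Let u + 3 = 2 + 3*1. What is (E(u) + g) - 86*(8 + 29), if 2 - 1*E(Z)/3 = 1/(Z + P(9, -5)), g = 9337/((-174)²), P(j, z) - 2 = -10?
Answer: -96132101/30276 ≈ -3175.2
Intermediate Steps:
P(j, z) = -8 (P(j, z) = 2 - 10 = -8)
u = 2 (u = -3 + (2 + 3*1) = -3 + (2 + 3) = -3 + 5 = 2)
g = 9337/30276 ≈ 0.30840
E(Z) = 6 - 3/(-8 + Z) (E(Z) = 6 - 3/(Z - 8) = 6 - 3/(-8 + Z))
(E(u) + g) - 86*(8 + 29) = (3*(-17 + 2*2)/(-8 + 2) + 9337/30276) - 86*(8 + 29) = (3*(-17 + 4)/(-6) + 9337/30276) - 86*37 = (3*(-⅙)*(-13) + 9337/30276) - 3182 = (13/2 + 9337/30276) - 3182 = 206131/30276 - 3182 = -96132101/30276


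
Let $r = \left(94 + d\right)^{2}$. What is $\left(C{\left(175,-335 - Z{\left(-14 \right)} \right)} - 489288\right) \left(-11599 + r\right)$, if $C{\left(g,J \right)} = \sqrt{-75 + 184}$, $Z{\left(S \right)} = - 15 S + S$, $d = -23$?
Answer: $3208750704 - 6558 \sqrt{109} \approx 3.2087 \cdot 10^{9}$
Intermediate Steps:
$Z{\left(S \right)} = - 14 S$
$r = 5041$ ($r = \left(94 - 23\right)^{2} = 71^{2} = 5041$)
$C{\left(g,J \right)} = \sqrt{109}$
$\left(C{\left(175,-335 - Z{\left(-14 \right)} \right)} - 489288\right) \left(-11599 + r\right) = \left(\sqrt{109} - 489288\right) \left(-11599 + 5041\right) = \left(-489288 + \sqrt{109}\right) \left(-6558\right) = 3208750704 - 6558 \sqrt{109}$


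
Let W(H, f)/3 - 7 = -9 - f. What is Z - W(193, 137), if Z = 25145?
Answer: 25562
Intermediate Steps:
W(H, f) = -6 - 3*f (W(H, f) = 21 + 3*(-9 - f) = 21 + (-27 - 3*f) = -6 - 3*f)
Z - W(193, 137) = 25145 - (-6 - 3*137) = 25145 - (-6 - 411) = 25145 - 1*(-417) = 25145 + 417 = 25562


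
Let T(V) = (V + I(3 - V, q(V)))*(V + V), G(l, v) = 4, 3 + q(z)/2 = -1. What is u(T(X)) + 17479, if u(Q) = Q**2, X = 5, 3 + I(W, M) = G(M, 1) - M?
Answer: 37079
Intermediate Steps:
q(z) = -8 (q(z) = -6 + 2*(-1) = -6 - 2 = -8)
I(W, M) = 1 - M (I(W, M) = -3 + (4 - M) = 1 - M)
T(V) = 2*V*(9 + V) (T(V) = (V + (1 - 1*(-8)))*(V + V) = (V + (1 + 8))*(2*V) = (V + 9)*(2*V) = (9 + V)*(2*V) = 2*V*(9 + V))
u(T(X)) + 17479 = (2*5*(9 + 5))**2 + 17479 = (2*5*14)**2 + 17479 = 140**2 + 17479 = 19600 + 17479 = 37079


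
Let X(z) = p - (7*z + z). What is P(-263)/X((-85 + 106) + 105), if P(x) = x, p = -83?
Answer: 263/1091 ≈ 0.24106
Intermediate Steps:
X(z) = -83 - 8*z (X(z) = -83 - (7*z + z) = -83 - 8*z)
P(-263)/X((-85 + 106) + 105) = -263/(-83 - 8*((-85 + 106) + 105)) = -263/(-83 - 8*(21 + 105)) = -263/(-83 - 8*126) = -263/(-83 - 1008) = -263/(-1091) = -263*(-1/1091) = 263/1091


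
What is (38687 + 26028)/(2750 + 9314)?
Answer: 64715/12064 ≈ 5.3643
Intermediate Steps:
(38687 + 26028)/(2750 + 9314) = 64715/12064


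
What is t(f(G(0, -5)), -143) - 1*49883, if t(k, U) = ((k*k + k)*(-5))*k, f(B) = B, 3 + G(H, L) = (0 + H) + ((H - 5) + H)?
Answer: -47643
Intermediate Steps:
G(H, L) = -8 + 3*H (G(H, L) = -3 + ((0 + H) + ((H - 5) + H)) = -3 + (H + ((-5 + H) + H)) = -3 + (H + (-5 + 2*H)) = -3 + (-5 + 3*H) = -8 + 3*H)
t(k, U) = k*(-5*k - 5*k²) (t(k, U) = ((k² + k)*(-5))*k = ((k + k²)*(-5))*k = (-5*k - 5*k²)*k = k*(-5*k - 5*k²))
t(f(G(0, -5)), -143) - 1*49883 = 5*(-8 + 3*0)²*(-1 - (-8 + 3*0)) - 1*49883 = 5*(-8 + 0)²*(-1 - (-8 + 0)) - 49883 = 5*(-8)²*(-1 - 1*(-8)) - 49883 = 5*64*(-1 + 8) - 49883 = 5*64*7 - 49883 = 2240 - 49883 = -47643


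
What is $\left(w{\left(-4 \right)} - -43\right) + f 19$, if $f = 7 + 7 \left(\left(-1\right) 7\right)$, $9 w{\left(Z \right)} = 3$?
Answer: $- \frac{2264}{3} \approx -754.67$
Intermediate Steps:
$w{\left(Z \right)} = \frac{1}{3}$ ($w{\left(Z \right)} = \frac{1}{9} \cdot 3 = \frac{1}{3}$)
$f = -42$ ($f = 7 + 7 \left(-7\right) = 7 - 49 = -42$)
$\left(w{\left(-4 \right)} - -43\right) + f 19 = \left(\frac{1}{3} - -43\right) - 798 = \left(\frac{1}{3} + 43\right) - 798 = \frac{130}{3} - 798 = - \frac{2264}{3}$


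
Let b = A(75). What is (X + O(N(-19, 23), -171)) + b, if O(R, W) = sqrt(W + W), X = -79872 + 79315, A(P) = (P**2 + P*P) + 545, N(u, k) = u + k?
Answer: 11238 + 3*I*sqrt(38) ≈ 11238.0 + 18.493*I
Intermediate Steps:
N(u, k) = k + u
A(P) = 545 + 2*P**2 (A(P) = (P**2 + P**2) + 545 = 2*P**2 + 545 = 545 + 2*P**2)
b = 11795 (b = 545 + 2*75**2 = 545 + 2*5625 = 545 + 11250 = 11795)
X = -557
O(R, W) = sqrt(2)*sqrt(W) (O(R, W) = sqrt(2*W) = sqrt(2)*sqrt(W))
(X + O(N(-19, 23), -171)) + b = (-557 + sqrt(2)*sqrt(-171)) + 11795 = (-557 + sqrt(2)*(3*I*sqrt(19))) + 11795 = (-557 + 3*I*sqrt(38)) + 11795 = 11238 + 3*I*sqrt(38)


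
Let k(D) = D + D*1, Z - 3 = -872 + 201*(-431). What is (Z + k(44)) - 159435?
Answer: -246847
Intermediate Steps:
Z = -87500 (Z = 3 + (-872 + 201*(-431)) = 3 + (-872 - 86631) = 3 - 87503 = -87500)
k(D) = 2*D (k(D) = D + D = 2*D)
(Z + k(44)) - 159435 = (-87500 + 2*44) - 159435 = (-87500 + 88) - 159435 = -87412 - 159435 = -246847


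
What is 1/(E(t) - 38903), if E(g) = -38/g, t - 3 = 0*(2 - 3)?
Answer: -3/116747 ≈ -2.5697e-5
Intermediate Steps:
t = 3 (t = 3 + 0*(2 - 3) = 3 + 0*(-1) = 3 + 0 = 3)
1/(E(t) - 38903) = 1/(-38/3 - 38903) = 1/(-116747/3) = -3/116747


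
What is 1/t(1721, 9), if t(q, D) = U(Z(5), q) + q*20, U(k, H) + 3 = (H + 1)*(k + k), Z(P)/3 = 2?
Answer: 1/55081 ≈ 1.8155e-5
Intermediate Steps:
Z(P) = 6 (Z(P) = 3*2 = 6)
U(k, H) = -3 + 2*k*(1 + H) (U(k, H) = -3 + (H + 1)*(k + k) = -3 + (1 + H)*(2*k) = -3 + 2*k*(1 + H))
t(q, D) = 9 + 32*q (t(q, D) = (-3 + 2*6 + 2*q*6) + q*20 = (-3 + 12 + 12*q) + 20*q = (9 + 12*q) + 20*q = 9 + 32*q)
1/t(1721, 9) = 1/(9 + 32*1721) = 1/(9 + 55072) = 1/55081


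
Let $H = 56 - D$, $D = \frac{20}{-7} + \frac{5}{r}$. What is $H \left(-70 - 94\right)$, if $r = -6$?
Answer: $- \frac{205574}{21} \approx -9789.2$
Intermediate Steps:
$D = - \frac{155}{42}$ ($D = \frac{20}{-7} + \frac{5}{-6} = 20 \left(- \frac{1}{7}\right) + 5 \left(- \frac{1}{6}\right) = - \frac{20}{7} - \frac{5}{6} = - \frac{155}{42} \approx -3.6905$)
$H = \frac{2507}{42}$ ($H = 56 - - \frac{155}{42} = 56 + \frac{155}{42} = \frac{2507}{42} \approx 59.69$)
$H \left(-70 - 94\right) = \frac{2507 \left(-70 - 94\right)}{42} = \frac{2507}{42} \left(-164\right) = - \frac{205574}{21}$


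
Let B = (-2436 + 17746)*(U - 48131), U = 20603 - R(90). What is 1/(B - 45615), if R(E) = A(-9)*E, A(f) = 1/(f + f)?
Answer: -1/421422745 ≈ -2.3729e-9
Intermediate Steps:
A(f) = 1/(2*f)
R(E) = -E/18 (R(E) = ((1/2)/(-9))*E = ((1/2)*(-1/9))*E = -E/18)
U = 20608 (U = 20603 - (-1)*90/18 = 20603 - 1*(-5) = 20603 + 5 = 20608)
B = -421377130 (B = (-2436 + 17746)*(20608 - 48131) = 15310*(-27523) = -421377130)
1/(B - 45615) = 1/(-421377130 - 45615) = 1/(-421422745) = -1/421422745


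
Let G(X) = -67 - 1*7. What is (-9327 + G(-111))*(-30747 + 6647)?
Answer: 226564100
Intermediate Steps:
G(X) = -74 (G(X) = -67 - 7 = -74)
(-9327 + G(-111))*(-30747 + 6647) = (-9327 - 74)*(-30747 + 6647) = -9401*(-24100) = 226564100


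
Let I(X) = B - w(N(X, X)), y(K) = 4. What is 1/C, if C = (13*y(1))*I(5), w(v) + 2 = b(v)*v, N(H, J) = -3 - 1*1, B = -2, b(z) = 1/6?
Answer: 3/104 ≈ 0.028846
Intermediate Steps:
b(z) = ⅙
N(H, J) = -4 (N(H, J) = -3 - 1 = -4)
w(v) = -2 + v/6
I(X) = ⅔ (I(X) = -2 - (-2 + (⅙)*(-4)) = -2 - (-2 - ⅔) = -2 - 1*(-8/3) = -2 + 8/3 = ⅔)
C = 104/3 (C = (13*4)*(⅔) = 52*(⅔) = 104/3 ≈ 34.667)
1/C = 1/(104/3) = 3/104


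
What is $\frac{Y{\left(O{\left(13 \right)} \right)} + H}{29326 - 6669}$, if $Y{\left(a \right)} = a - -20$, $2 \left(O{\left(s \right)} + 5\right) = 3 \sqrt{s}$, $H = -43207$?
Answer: $- \frac{43192}{22657} + \frac{3 \sqrt{13}}{45314} \approx -1.9061$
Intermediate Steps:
$O{\left(s \right)} = -5 + \frac{3 \sqrt{s}}{2}$
$Y{\left(a \right)} = 20 + a$ ($Y{\left(a \right)} = a + 20 = 20 + a$)
$\frac{Y{\left(O{\left(13 \right)} \right)} + H}{29326 - 6669} = \frac{\left(20 - \left(5 - \frac{3 \sqrt{13}}{2}\right)\right) - 43207}{29326 - 6669} = \frac{\left(15 + \frac{3 \sqrt{13}}{2}\right) - 43207}{22657} = \left(-43192 + \frac{3 \sqrt{13}}{2}\right) \frac{1}{22657} = - \frac{43192}{22657} + \frac{3 \sqrt{13}}{45314}$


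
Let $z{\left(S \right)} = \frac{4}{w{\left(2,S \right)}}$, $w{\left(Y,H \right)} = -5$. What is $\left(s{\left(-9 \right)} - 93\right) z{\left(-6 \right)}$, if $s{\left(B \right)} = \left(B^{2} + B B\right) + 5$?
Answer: $- \frac{296}{5} \approx -59.2$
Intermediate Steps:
$s{\left(B \right)} = 5 + 2 B^{2}$ ($s{\left(B \right)} = \left(B^{2} + B^{2}\right) + 5 = 2 B^{2} + 5 = 5 + 2 B^{2}$)
$z{\left(S \right)} = - \frac{4}{5}$ ($z{\left(S \right)} = \frac{4}{-5} = 4 \left(- \frac{1}{5}\right) = - \frac{4}{5}$)
$\left(s{\left(-9 \right)} - 93\right) z{\left(-6 \right)} = \left(\left(5 + 2 \left(-9\right)^{2}\right) - 93\right) \left(- \frac{4}{5}\right) = \left(\left(5 + 2 \cdot 81\right) - 93\right) \left(- \frac{4}{5}\right) = \left(\left(5 + 162\right) - 93\right) \left(- \frac{4}{5}\right) = \left(167 - 93\right) \left(- \frac{4}{5}\right) = 74 \left(- \frac{4}{5}\right) = - \frac{296}{5}$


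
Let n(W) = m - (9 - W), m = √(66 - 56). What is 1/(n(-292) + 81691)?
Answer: 8139/662433209 - √10/6624332090 ≈ 1.2286e-5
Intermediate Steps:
m = √10 ≈ 3.1623
n(W) = -9 + W + √10 (n(W) = √10 - (9 - W) = √10 + (-9 + W) = -9 + W + √10)
1/(n(-292) + 81691) = 1/((-9 - 292 + √10) + 81691) = 1/((-301 + √10) + 81691) = 1/(81390 + √10)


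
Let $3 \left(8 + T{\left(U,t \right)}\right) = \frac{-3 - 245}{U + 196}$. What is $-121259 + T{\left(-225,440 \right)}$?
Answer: $- \frac{10549981}{87} \approx -1.2126 \cdot 10^{5}$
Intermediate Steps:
$T{\left(U,t \right)} = -8 - \frac{248}{3 \left(196 + U\right)}$ ($T{\left(U,t \right)} = -8 + \frac{\left(-3 - 245\right) \frac{1}{U + 196}}{3} = -8 + \frac{\left(-248\right) \frac{1}{196 + U}}{3} = -8 - \frac{248}{3 \left(196 + U\right)}$)
$-121259 + T{\left(-225,440 \right)} = -121259 + \frac{8 \left(-619 - -675\right)}{3 \left(196 - 225\right)} = -121259 + \frac{8 \left(-619 + 675\right)}{3 \left(-29\right)} = -121259 + \frac{8}{3} \left(- \frac{1}{29}\right) 56 = -121259 - \frac{448}{87} = - \frac{10549981}{87}$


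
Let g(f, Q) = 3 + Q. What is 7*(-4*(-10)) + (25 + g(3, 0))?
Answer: 308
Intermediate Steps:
7*(-4*(-10)) + (25 + g(3, 0)) = 7*(-4*(-10)) + (25 + (3 + 0)) = 7*40 + (25 + 3) = 280 + 28 = 308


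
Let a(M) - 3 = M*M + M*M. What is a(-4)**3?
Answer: 42875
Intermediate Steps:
a(M) = 3 + 2*M**2 (a(M) = 3 + (M*M + M*M) = 3 + (M**2 + M**2) = 3 + 2*M**2)
a(-4)**3 = (3 + 2*(-4)**2)**3 = (3 + 2*16)**3 = (3 + 32)**3 = 35**3 = 42875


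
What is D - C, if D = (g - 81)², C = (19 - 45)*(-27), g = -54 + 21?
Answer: 12294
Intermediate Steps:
g = -33
C = 702 (C = -26*(-27) = 702)
D = 12996 (D = (-33 - 81)² = (-114)² = 12996)
D - C = 12996 - 1*702 = 12996 - 702 = 12294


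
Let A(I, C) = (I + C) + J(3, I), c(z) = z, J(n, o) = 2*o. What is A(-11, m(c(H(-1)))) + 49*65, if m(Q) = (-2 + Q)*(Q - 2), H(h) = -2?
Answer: 3168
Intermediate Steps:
m(Q) = (-2 + Q)² (m(Q) = (-2 + Q)*(-2 + Q) = (-2 + Q)²)
A(I, C) = C + 3*I (A(I, C) = (I + C) + 2*I = (C + I) + 2*I = C + 3*I)
A(-11, m(c(H(-1)))) + 49*65 = ((-2 - 2)² + 3*(-11)) + 49*65 = ((-4)² - 33) + 3185 = (16 - 33) + 3185 = -17 + 3185 = 3168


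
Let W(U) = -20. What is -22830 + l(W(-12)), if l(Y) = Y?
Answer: -22850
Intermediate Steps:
-22830 + l(W(-12)) = -22830 - 20 = -22850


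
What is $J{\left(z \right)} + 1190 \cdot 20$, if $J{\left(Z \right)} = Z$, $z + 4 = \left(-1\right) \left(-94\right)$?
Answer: $23890$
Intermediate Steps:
$z = 90$ ($z = -4 - -94 = -4 + 94 = 90$)
$J{\left(z \right)} + 1190 \cdot 20 = 90 + 1190 \cdot 20 = 90 + 23800 = 23890$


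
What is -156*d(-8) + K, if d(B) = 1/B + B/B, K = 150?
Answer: 27/2 ≈ 13.500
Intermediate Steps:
d(B) = 1 + 1/B (d(B) = 1/B + 1 = 1 + 1/B)
-156*d(-8) + K = -156*(1 - 8)/(-8) + 150 = -(-39)*(-7)/2 + 150 = -156*7/8 + 150 = -273/2 + 150 = 27/2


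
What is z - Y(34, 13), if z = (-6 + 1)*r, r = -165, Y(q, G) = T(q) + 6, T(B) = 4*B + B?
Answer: 649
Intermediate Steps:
T(B) = 5*B
Y(q, G) = 6 + 5*q (Y(q, G) = 5*q + 6 = 6 + 5*q)
z = 825 (z = (-6 + 1)*(-165) = -5*(-165) = 825)
z - Y(34, 13) = 825 - (6 + 5*34) = 825 - (6 + 170) = 825 - 1*176 = 825 - 176 = 649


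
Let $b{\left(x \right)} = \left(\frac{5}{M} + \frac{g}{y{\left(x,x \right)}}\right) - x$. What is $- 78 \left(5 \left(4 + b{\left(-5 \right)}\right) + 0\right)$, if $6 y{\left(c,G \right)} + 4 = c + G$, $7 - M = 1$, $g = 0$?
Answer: $-3835$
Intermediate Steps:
$M = 6$ ($M = 7 - 1 = 6$)
$y{\left(c,G \right)} = - \frac{2}{3} + \frac{G}{6} + \frac{c}{6}$ ($y{\left(c,G \right)} = - \frac{2}{3} + \frac{c + G}{6} = - \frac{2}{3} + \frac{G + c}{6} = - \frac{2}{3} + \left(\frac{G}{6} + \frac{c}{6}\right) = - \frac{2}{3} + \frac{G}{6} + \frac{c}{6}$)
$b{\left(x \right)} = \frac{5}{6} - x$ ($b{\left(x \right)} = \left(\frac{5}{6} + \frac{0}{- \frac{2}{3} + \frac{x}{6} + \frac{x}{6}}\right) - x = \left(5 \cdot \frac{1}{6} + \frac{0}{- \frac{2}{3} + \frac{x}{3}}\right) - x = \left(\frac{5}{6} + 0\right) - x = \frac{5}{6} - x$)
$- 78 \left(5 \left(4 + b{\left(-5 \right)}\right) + 0\right) = - 78 \left(5 \left(4 + \left(\frac{5}{6} - -5\right)\right) + 0\right) = - 78 \left(5 \left(4 + \left(\frac{5}{6} + 5\right)\right) + 0\right) = - 78 \left(5 \left(4 + \frac{35}{6}\right) + 0\right) = - 78 \left(5 \cdot \frac{59}{6} + 0\right) = - 78 \left(\frac{295}{6} + 0\right) = \left(-78\right) \frac{295}{6} = -3835$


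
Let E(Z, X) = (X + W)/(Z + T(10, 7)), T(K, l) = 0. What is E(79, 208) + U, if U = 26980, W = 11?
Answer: 2131639/79 ≈ 26983.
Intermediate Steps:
E(Z, X) = (11 + X)/Z (E(Z, X) = (X + 11)/(Z + 0) = (11 + X)/Z)
E(79, 208) + U = (11 + 208)/79 + 26980 = (1/79)*219 + 26980 = 219/79 + 26980 = 2131639/79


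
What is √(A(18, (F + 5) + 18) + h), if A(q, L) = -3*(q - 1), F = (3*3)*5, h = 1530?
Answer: √1479 ≈ 38.458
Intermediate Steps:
F = 45 (F = 9*5 = 45)
A(q, L) = 3 - 3*q (A(q, L) = -3*(-1 + q) = 3 - 3*q)
√(A(18, (F + 5) + 18) + h) = √((3 - 3*18) + 1530) = √((3 - 54) + 1530) = √(-51 + 1530) = √1479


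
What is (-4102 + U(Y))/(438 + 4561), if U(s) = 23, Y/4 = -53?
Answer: -4079/4999 ≈ -0.81596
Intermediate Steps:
Y = -212 (Y = 4*(-53) = -212)
(-4102 + U(Y))/(438 + 4561) = (-4102 + 23)/(438 + 4561) = -4079/4999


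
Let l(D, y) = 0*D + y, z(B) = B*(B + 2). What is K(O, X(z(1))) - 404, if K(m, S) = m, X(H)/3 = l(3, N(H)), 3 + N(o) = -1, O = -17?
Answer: -421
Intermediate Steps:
N(o) = -4 (N(o) = -3 - 1 = -4)
z(B) = B*(2 + B)
l(D, y) = y (l(D, y) = 0 + y = y)
X(H) = -12 (X(H) = 3*(-4) = -12)
K(O, X(z(1))) - 404 = -17 - 404 = -421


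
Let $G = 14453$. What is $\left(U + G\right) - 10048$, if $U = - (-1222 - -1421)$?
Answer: $4206$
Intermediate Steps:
$U = -199$ ($U = - (-1222 + 1421) = \left(-1\right) 199 = -199$)
$\left(U + G\right) - 10048 = \left(-199 + 14453\right) - 10048 = 14254 - 10048 = 4206$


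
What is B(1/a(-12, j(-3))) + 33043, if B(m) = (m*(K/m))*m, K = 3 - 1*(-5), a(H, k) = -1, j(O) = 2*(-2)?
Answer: 33035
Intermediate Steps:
j(O) = -4
K = 8 (K = 3 + 5 = 8)
B(m) = 8*m (B(m) = (m*(8/m))*m = 8*m)
B(1/a(-12, j(-3))) + 33043 = 8/(-1) + 33043 = 8*(-1) + 33043 = -8 + 33043 = 33035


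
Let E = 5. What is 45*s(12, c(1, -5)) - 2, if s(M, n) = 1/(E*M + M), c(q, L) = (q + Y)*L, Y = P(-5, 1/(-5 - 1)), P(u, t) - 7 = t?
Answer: -11/8 ≈ -1.3750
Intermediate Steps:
P(u, t) = 7 + t
Y = 41/6 (Y = 7 + 1/(-5 - 1) = 7 + 1/(-6) = 7 - ⅙ = 41/6 ≈ 6.8333)
c(q, L) = L*(41/6 + q) (c(q, L) = (q + 41/6)*L = (41/6 + q)*L = L*(41/6 + q))
s(M, n) = 1/(6*M) (s(M, n) = 1/(5*M + M) = 1/(6*M))
45*s(12, c(1, -5)) - 2 = 45*((⅙)/12) - 2 = 45*((⅙)*(1/12)) - 2 = 45*(1/72) - 2 = 5/8 - 2 = -11/8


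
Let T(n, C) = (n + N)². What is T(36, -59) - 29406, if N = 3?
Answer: -27885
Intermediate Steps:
T(n, C) = (3 + n)² (T(n, C) = (n + 3)² = (3 + n)²)
T(36, -59) - 29406 = (3 + 36)² - 29406 = 39² - 29406 = 1521 - 29406 = -27885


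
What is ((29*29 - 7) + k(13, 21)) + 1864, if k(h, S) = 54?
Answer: 2752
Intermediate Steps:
((29*29 - 7) + k(13, 21)) + 1864 = ((29*29 - 7) + 54) + 1864 = ((841 - 7) + 54) + 1864 = (834 + 54) + 1864 = 888 + 1864 = 2752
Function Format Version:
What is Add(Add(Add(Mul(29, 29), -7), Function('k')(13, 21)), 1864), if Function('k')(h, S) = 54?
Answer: 2752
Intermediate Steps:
Add(Add(Add(Mul(29, 29), -7), Function('k')(13, 21)), 1864) = Add(Add(Add(Mul(29, 29), -7), 54), 1864) = Add(Add(Add(841, -7), 54), 1864) = Add(Add(834, 54), 1864) = Add(888, 1864) = 2752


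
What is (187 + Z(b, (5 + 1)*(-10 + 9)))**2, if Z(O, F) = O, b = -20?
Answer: 27889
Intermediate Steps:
(187 + Z(b, (5 + 1)*(-10 + 9)))**2 = (187 - 20)**2 = 167**2 = 27889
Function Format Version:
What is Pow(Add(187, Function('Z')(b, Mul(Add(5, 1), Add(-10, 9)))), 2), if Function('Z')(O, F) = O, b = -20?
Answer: 27889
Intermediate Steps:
Pow(Add(187, Function('Z')(b, Mul(Add(5, 1), Add(-10, 9)))), 2) = Pow(Add(187, -20), 2) = Pow(167, 2) = 27889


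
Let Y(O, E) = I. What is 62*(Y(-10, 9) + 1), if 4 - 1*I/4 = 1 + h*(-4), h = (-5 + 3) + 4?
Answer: 2790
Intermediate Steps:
h = 2 (h = -2 + 4 = 2)
I = 44 (I = 16 - 4*(1 + 2*(-4)) = 16 - 4*(1 - 8) = 16 - 4*(-7) = 16 + 28 = 44)
Y(O, E) = 44
62*(Y(-10, 9) + 1) = 62*(44 + 1) = 62*45 = 2790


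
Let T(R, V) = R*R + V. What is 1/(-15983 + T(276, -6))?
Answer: 1/60187 ≈ 1.6615e-5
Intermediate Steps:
T(R, V) = V + R² (T(R, V) = R² + V = V + R²)
1/(-15983 + T(276, -6)) = 1/(-15983 + (-6 + 276²)) = 1/(-15983 + (-6 + 76176)) = 1/(-15983 + 76170) = 1/60187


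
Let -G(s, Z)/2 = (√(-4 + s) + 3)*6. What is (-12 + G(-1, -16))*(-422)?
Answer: 20256 + 5064*I*√5 ≈ 20256.0 + 11323.0*I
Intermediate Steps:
G(s, Z) = -36 - 12*√(-4 + s) (G(s, Z) = -2*(√(-4 + s) + 3)*6 = -2*(3 + √(-4 + s))*6 = -2*(18 + 6*√(-4 + s)) = -36 - 12*√(-4 + s))
(-12 + G(-1, -16))*(-422) = (-12 + (-36 - 12*√(-4 - 1)))*(-422) = (-12 + (-36 - 12*I*√5))*(-422) = (-48 - 12*I*√5)*(-422) = 20256 + 5064*I*√5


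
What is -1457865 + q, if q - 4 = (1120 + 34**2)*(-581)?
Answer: -2780217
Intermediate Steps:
q = -1322352 (q = 4 + (1120 + 34**2)*(-581) = 4 + (1120 + 1156)*(-581) = 4 + 2276*(-581) = 4 - 1322356 = -1322352)
-1457865 + q = -1457865 - 1322352 = -2780217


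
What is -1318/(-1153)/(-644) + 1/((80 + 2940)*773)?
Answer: -769018937/433352813180 ≈ -0.0017746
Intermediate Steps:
-1318/(-1153)/(-644) + 1/((80 + 2940)*773) = -1318*(-1/1153)*(-1/644) + (1/773)/3020 = (1318/1153)*(-1/644) + (1/3020)*(1/773) = -659/371266 + 1/2334460 = -769018937/433352813180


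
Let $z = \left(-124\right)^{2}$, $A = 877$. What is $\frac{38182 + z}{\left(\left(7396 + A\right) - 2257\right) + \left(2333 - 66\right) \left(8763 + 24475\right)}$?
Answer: $\frac{26779}{37678281} \approx 0.00071073$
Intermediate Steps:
$z = 15376$
$\frac{38182 + z}{\left(\left(7396 + A\right) - 2257\right) + \left(2333 - 66\right) \left(8763 + 24475\right)} = \frac{38182 + 15376}{\left(\left(7396 + 877\right) - 2257\right) + \left(2333 - 66\right) \left(8763 + 24475\right)} = \frac{53558}{\left(8273 - 2257\right) + 2267 \cdot 33238} = \frac{53558}{6016 + 75350546} = \frac{53558}{75356562} = 53558 \cdot \frac{1}{75356562} = \frac{26779}{37678281}$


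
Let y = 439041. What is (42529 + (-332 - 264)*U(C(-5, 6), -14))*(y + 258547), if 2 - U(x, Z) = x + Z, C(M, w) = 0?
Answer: 23015520884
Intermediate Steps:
U(x, Z) = 2 - Z - x (U(x, Z) = 2 - (x + Z) = 2 - (Z + x) = 2 + (-Z - x) = 2 - Z - x)
(42529 + (-332 - 264)*U(C(-5, 6), -14))*(y + 258547) = (42529 + (-332 - 264)*(2 - 1*(-14) - 1*0))*(439041 + 258547) = (42529 - 596*(2 + 14 + 0))*697588 = (42529 - 596*16)*697588 = (42529 - 9536)*697588 = 32993*697588 = 23015520884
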